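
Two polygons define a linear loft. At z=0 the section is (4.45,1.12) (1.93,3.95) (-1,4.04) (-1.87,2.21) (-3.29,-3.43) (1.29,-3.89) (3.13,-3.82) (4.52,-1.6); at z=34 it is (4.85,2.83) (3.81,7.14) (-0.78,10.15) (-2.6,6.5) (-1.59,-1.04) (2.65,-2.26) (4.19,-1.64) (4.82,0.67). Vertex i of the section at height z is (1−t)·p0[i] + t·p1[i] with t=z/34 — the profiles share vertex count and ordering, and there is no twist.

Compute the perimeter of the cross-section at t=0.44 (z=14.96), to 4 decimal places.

Cross-section at t=0.44: each vertex is (1-t)·p0[i] + t·p1[i].
  v1: (1-0.44)·(4.45,1.12) + 0.44·(4.85,2.83) = (4.6260,1.8724)
  v2: (1-0.44)·(1.93,3.95) + 0.44·(3.81,7.14) = (2.7572,5.3536)
  v3: (1-0.44)·(-1,4.04) + 0.44·(-0.78,10.15) = (-0.9032,6.7284)
  v4: (1-0.44)·(-1.87,2.21) + 0.44·(-2.6,6.5) = (-2.1912,4.0976)
  v5: (1-0.44)·(-3.29,-3.43) + 0.44·(-1.59,-1.04) = (-2.5420,-2.3784)
  v6: (1-0.44)·(1.29,-3.89) + 0.44·(2.65,-2.26) = (1.8884,-3.1728)
  v7: (1-0.44)·(3.13,-3.82) + 0.44·(4.19,-1.64) = (3.5964,-2.8608)
  v8: (1-0.44)·(4.52,-1.6) + 0.44·(4.82,0.67) = (4.6520,-0.6012)
Perimeter = Σ |v_{i+1} − v_i|:
  edge 1→2: √(-1.8688² + 3.4812²) = 3.9511 (running 3.9511)
  edge 2→3: √(-3.6604² + 1.3748²) = 3.9101 (running 7.8612)
  edge 3→4: √(-1.2880² + -2.6308²) = 2.9292 (running 10.7903)
  edge 4→5: √(-0.3508² + -6.4760²) = 6.4855 (running 17.2758)
  edge 5→6: √(4.4304² + -0.7944²) = 4.5011 (running 21.7769)
  edge 6→7: √(1.7080² + 0.3120²) = 1.7363 (running 23.5131)
  edge 7→8: √(1.0556² + 2.2596²) = 2.4940 (running 26.0072)
  edge 8→1: √(-0.0260² + 2.4736²) = 2.4737 (running 28.4809)
Perimeter = 28.4809

Perimeter at t=0.44: 28.4809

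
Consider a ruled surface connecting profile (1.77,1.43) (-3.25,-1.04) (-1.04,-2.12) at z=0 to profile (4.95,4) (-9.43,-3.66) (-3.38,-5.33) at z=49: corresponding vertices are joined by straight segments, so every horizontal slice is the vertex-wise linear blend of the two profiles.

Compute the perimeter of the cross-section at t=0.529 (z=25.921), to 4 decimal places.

Perimeter at t=0.529: 24.4631

Cross-section at t=0.529: each vertex is (1-t)·p0[i] + t·p1[i].
  v1: (1-0.529)·(1.77,1.43) + 0.529·(4.95,4) = (3.4522,2.7895)
  v2: (1-0.529)·(-3.25,-1.04) + 0.529·(-9.43,-3.66) = (-6.5192,-2.4260)
  v3: (1-0.529)·(-1.04,-2.12) + 0.529·(-3.38,-5.33) = (-2.2779,-3.8181)
Perimeter = Σ |v_{i+1} − v_i|:
  edge 1→2: √(-9.9714² + -5.2155²) = 11.2531 (running 11.2531)
  edge 2→3: √(4.2414² + -1.3921²) = 4.4640 (running 15.7170)
  edge 3→1: √(5.7301² + 6.6076²) = 8.7461 (running 24.4631)
Perimeter = 24.4631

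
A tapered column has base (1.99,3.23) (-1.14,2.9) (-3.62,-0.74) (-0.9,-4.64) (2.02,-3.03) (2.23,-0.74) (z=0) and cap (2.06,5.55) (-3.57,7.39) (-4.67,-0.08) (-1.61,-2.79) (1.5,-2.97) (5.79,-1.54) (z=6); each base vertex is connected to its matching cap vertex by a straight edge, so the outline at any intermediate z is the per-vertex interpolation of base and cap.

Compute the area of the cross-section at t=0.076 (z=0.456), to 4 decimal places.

Cross-section at t=0.076: each vertex is (1-t)·p0[i] + t·p1[i].
  v1: (1-0.076)·(1.99,3.23) + 0.076·(2.06,5.55) = (1.9953,3.4063)
  v2: (1-0.076)·(-1.14,2.9) + 0.076·(-3.57,7.39) = (-1.3247,3.2412)
  v3: (1-0.076)·(-3.62,-0.74) + 0.076·(-4.67,-0.08) = (-3.6998,-0.6898)
  v4: (1-0.076)·(-0.9,-4.64) + 0.076·(-1.61,-2.79) = (-0.9540,-4.4994)
  v5: (1-0.076)·(2.02,-3.03) + 0.076·(1.5,-2.97) = (1.9805,-3.0254)
  v6: (1-0.076)·(2.23,-0.74) + 0.076·(5.79,-1.54) = (2.5006,-0.8008)
Shoelace sum Σ(x_i·y_{i+1} − x_{i+1}·y_i):
  i=1: 1.9953·3.2412 − -1.3247·3.4063 = +10.9796 (running +10.9796)
  i=2: -1.3247·-0.6898 − -3.6998·3.2412 = +12.9058 (running +23.8854)
  i=3: -3.6998·-4.4994 − -0.9540·-0.6898 = +15.9888 (running +39.8742)
  i=4: -0.9540·-3.0254 − 1.9805·-4.4994 = +11.7971 (running +51.6713)
  i=5: 1.9805·-0.8008 − 2.5006·-3.0254 = +5.9793 (running +57.6506)
  i=6: 2.5006·3.4063 − 1.9953·-0.8008 = +10.1156 (running +67.7662)
Area = |Σ|/2 = |67.7662|/2 = 33.8831

Area at t=0.076: 33.8831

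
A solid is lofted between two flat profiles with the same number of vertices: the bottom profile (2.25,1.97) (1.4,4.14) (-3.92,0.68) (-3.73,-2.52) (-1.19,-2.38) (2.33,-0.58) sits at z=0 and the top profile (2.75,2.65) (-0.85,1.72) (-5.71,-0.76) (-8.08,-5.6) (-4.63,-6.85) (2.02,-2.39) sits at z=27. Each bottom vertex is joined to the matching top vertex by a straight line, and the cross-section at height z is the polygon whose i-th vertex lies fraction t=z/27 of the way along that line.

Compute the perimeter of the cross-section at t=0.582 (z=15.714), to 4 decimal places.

Perimeter at t=0.582: 26.1152

Cross-section at t=0.582: each vertex is (1-t)·p0[i] + t·p1[i].
  v1: (1-0.582)·(2.25,1.97) + 0.582·(2.75,2.65) = (2.5410,2.3658)
  v2: (1-0.582)·(1.4,4.14) + 0.582·(-0.85,1.72) = (0.0905,2.7316)
  v3: (1-0.582)·(-3.92,0.68) + 0.582·(-5.71,-0.76) = (-4.9618,-0.1581)
  v4: (1-0.582)·(-3.73,-2.52) + 0.582·(-8.08,-5.6) = (-6.2617,-4.3126)
  v5: (1-0.582)·(-1.19,-2.38) + 0.582·(-4.63,-6.85) = (-3.1921,-4.9815)
  v6: (1-0.582)·(2.33,-0.58) + 0.582·(2.02,-2.39) = (2.1496,-1.6334)
Perimeter = Σ |v_{i+1} − v_i|:
  edge 1→2: √(-2.4505² + 0.3658²) = 2.4777 (running 2.4777)
  edge 2→3: √(-5.0523² + -2.8896²) = 5.8203 (running 8.2979)
  edge 3→4: √(-1.2999² + -4.1545²) = 4.3531 (running 12.6510)
  edge 4→5: √(3.0696² + -0.6690²) = 3.1417 (running 15.7927)
  edge 5→6: √(5.3417² + 3.3481²) = 6.3042 (running 22.0969)
  edge 6→1: √(0.3914² + 3.9992²) = 4.0183 (running 26.1152)
Perimeter = 26.1152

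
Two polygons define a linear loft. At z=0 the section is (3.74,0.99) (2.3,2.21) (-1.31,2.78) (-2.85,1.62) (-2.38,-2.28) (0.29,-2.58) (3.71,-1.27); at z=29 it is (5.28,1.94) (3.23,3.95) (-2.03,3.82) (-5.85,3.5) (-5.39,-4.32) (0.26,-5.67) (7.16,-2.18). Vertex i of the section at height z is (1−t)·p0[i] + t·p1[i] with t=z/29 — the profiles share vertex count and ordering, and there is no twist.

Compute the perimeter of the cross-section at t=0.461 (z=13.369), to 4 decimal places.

Cross-section at t=0.461: each vertex is (1-t)·p0[i] + t·p1[i].
  v1: (1-0.461)·(3.74,0.99) + 0.461·(5.28,1.94) = (4.4499,1.4280)
  v2: (1-0.461)·(2.3,2.21) + 0.461·(3.23,3.95) = (2.7287,3.0121)
  v3: (1-0.461)·(-1.31,2.78) + 0.461·(-2.03,3.82) = (-1.6419,3.2594)
  v4: (1-0.461)·(-2.85,1.62) + 0.461·(-5.85,3.5) = (-4.2330,2.4867)
  v5: (1-0.461)·(-2.38,-2.28) + 0.461·(-5.39,-4.32) = (-3.7676,-3.2204)
  v6: (1-0.461)·(0.29,-2.58) + 0.461·(0.26,-5.67) = (0.2762,-4.0045)
  v7: (1-0.461)·(3.71,-1.27) + 0.461·(7.16,-2.18) = (5.3004,-1.6895)
Perimeter = Σ |v_{i+1} − v_i|:
  edge 1→2: √(-1.7212² + 1.5842²) = 2.3393 (running 2.3393)
  edge 2→3: √(-4.3706² + 0.2473²) = 4.3776 (running 6.7169)
  edge 3→4: √(-2.5911² + -0.7728²) = 2.7039 (running 9.4208)
  edge 4→5: √(0.4654² + -5.7071²) = 5.7261 (running 15.1468)
  edge 5→6: √(4.0438² + -0.7840²) = 4.1191 (running 19.2659)
  edge 6→7: √(5.0243² + 2.3150²) = 5.5320 (running 24.7979)
  edge 7→1: √(-0.8505² + 3.1175²) = 3.2314 (running 28.0293)
Perimeter = 28.0293

Perimeter at t=0.461: 28.0293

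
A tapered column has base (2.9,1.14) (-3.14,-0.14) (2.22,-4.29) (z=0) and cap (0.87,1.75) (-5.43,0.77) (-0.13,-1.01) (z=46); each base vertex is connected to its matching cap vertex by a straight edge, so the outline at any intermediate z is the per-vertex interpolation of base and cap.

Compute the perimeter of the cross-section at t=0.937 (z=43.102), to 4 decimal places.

Perimeter at t=0.937: 15.0941

Cross-section at t=0.937: each vertex is (1-t)·p0[i] + t·p1[i].
  v1: (1-0.937)·(2.9,1.14) + 0.937·(0.87,1.75) = (0.9979,1.7116)
  v2: (1-0.937)·(-3.14,-0.14) + 0.937·(-5.43,0.77) = (-5.2857,0.7127)
  v3: (1-0.937)·(2.22,-4.29) + 0.937·(-0.13,-1.01) = (0.0180,-1.2166)
Perimeter = Σ |v_{i+1} − v_i|:
  edge 1→2: √(-6.2836² + -0.9989²) = 6.3625 (running 6.3625)
  edge 2→3: √(5.3038² + -1.9293²) = 5.6438 (running 12.0063)
  edge 3→1: √(0.9798² + 2.9282²) = 3.0878 (running 15.0941)
Perimeter = 15.0941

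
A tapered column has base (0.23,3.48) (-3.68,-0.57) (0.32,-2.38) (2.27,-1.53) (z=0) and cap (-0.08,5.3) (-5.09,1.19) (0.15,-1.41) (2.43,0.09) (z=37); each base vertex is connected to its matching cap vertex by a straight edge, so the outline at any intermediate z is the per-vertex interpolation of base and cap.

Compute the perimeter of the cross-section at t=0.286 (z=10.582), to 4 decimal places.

Perimeter at t=0.286: 18.4772

Cross-section at t=0.286: each vertex is (1-t)·p0[i] + t·p1[i].
  v1: (1-0.286)·(0.23,3.48) + 0.286·(-0.08,5.3) = (0.1413,4.0005)
  v2: (1-0.286)·(-3.68,-0.57) + 0.286·(-5.09,1.19) = (-4.0833,-0.0666)
  v3: (1-0.286)·(0.32,-2.38) + 0.286·(0.15,-1.41) = (0.2714,-2.1026)
  v4: (1-0.286)·(2.27,-1.53) + 0.286·(2.43,0.09) = (2.3158,-1.0667)
Perimeter = Σ |v_{i+1} − v_i|:
  edge 1→2: √(-4.2246² + -4.0672²) = 5.8642 (running 5.8642)
  edge 2→3: √(4.3546² + -2.0359²) = 4.8071 (running 10.6713)
  edge 3→4: √(2.0444² + 1.0359²) = 2.2919 (running 12.9631)
  edge 4→1: √(-2.1744² + 5.0672²) = 5.5140 (running 18.4772)
Perimeter = 18.4772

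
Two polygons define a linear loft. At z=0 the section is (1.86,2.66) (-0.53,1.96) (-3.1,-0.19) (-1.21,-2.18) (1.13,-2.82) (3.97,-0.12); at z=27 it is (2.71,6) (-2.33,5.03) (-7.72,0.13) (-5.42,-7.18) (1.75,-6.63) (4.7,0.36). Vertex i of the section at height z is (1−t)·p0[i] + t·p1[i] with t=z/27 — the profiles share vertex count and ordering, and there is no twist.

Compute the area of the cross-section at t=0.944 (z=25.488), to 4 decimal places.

Cross-section at t=0.944: each vertex is (1-t)·p0[i] + t·p1[i].
  v1: (1-0.944)·(1.86,2.66) + 0.944·(2.71,6) = (2.6624,5.8130)
  v2: (1-0.944)·(-0.53,1.96) + 0.944·(-2.33,5.03) = (-2.2292,4.8581)
  v3: (1-0.944)·(-3.1,-0.19) + 0.944·(-7.72,0.13) = (-7.4613,0.1121)
  v4: (1-0.944)·(-1.21,-2.18) + 0.944·(-5.42,-7.18) = (-5.1842,-6.9000)
  v5: (1-0.944)·(1.13,-2.82) + 0.944·(1.75,-6.63) = (1.7153,-6.4166)
  v6: (1-0.944)·(3.97,-0.12) + 0.944·(4.7,0.36) = (4.6591,0.3331)
Shoelace sum Σ(x_i·y_{i+1} − x_{i+1}·y_i):
  i=1: 2.6624·4.8581 − -2.2292·5.8130 = +25.8924 (running +25.8924)
  i=2: -2.2292·0.1121 − -7.4613·4.8581 = +35.9976 (running +61.8900)
  i=3: -7.4613·-6.9000 − -5.1842·0.1121 = +52.0639 (running +113.9539)
  i=4: -5.1842·-6.4166 − 1.7153·-6.9000 = +45.1008 (running +159.0548)
  i=5: 1.7153·0.3331 − 4.6591·-6.4166 = +30.4673 (running +189.5221)
  i=6: 4.6591·5.8130 − 2.6624·0.3331 = +26.1964 (running +215.7184)
Area = |Σ|/2 = |215.7184|/2 = 107.8592

Area at t=0.944: 107.8592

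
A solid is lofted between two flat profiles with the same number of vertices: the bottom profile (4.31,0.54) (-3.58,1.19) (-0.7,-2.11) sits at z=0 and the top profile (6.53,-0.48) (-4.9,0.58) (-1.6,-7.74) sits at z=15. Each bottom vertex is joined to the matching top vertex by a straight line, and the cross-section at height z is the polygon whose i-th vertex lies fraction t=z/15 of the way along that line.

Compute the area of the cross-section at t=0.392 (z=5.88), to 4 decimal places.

Area at t=0.392: 23.2025

Cross-section at t=0.392: each vertex is (1-t)·p0[i] + t·p1[i].
  v1: (1-0.392)·(4.31,0.54) + 0.392·(6.53,-0.48) = (5.1802,0.1402)
  v2: (1-0.392)·(-3.58,1.19) + 0.392·(-4.9,0.58) = (-4.0974,0.9509)
  v3: (1-0.392)·(-0.7,-2.11) + 0.392·(-1.6,-7.74) = (-1.0528,-4.3170)
Shoelace sum Σ(x_i·y_{i+1} − x_{i+1}·y_i):
  i=1: 5.1802·0.9509 − -4.0974·0.1402 = +5.5001 (running +5.5001)
  i=2: -4.0974·-4.3170 − -1.0528·0.9509 = +18.6896 (running +24.1897)
  i=3: -1.0528·0.1402 − 5.1802·-4.3170 = +22.2153 (running +46.4050)
Area = |Σ|/2 = |46.4050|/2 = 23.2025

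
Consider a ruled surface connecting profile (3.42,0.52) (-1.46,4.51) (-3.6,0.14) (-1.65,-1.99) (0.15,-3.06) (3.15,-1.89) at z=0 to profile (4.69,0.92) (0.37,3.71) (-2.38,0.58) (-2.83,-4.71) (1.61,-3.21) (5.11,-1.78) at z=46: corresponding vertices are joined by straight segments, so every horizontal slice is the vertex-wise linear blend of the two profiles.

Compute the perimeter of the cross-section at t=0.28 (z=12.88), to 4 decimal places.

Cross-section at t=0.28: each vertex is (1-t)·p0[i] + t·p1[i].
  v1: (1-0.28)·(3.42,0.52) + 0.28·(4.69,0.92) = (3.7756,0.6320)
  v2: (1-0.28)·(-1.46,4.51) + 0.28·(0.37,3.71) = (-0.9476,4.2860)
  v3: (1-0.28)·(-3.6,0.14) + 0.28·(-2.38,0.58) = (-3.2584,0.2632)
  v4: (1-0.28)·(-1.65,-1.99) + 0.28·(-2.83,-4.71) = (-1.9804,-2.7516)
  v5: (1-0.28)·(0.15,-3.06) + 0.28·(1.61,-3.21) = (0.5588,-3.1020)
  v6: (1-0.28)·(3.15,-1.89) + 0.28·(5.11,-1.78) = (3.6988,-1.8592)
Perimeter = Σ |v_{i+1} − v_i|:
  edge 1→2: √(-4.7232² + 3.6540²) = 5.9716 (running 5.9716)
  edge 2→3: √(-2.3108² + -4.0228²) = 4.6393 (running 10.6109)
  edge 3→4: √(1.2780² + -3.0148²) = 3.2745 (running 13.8854)
  edge 4→5: √(2.5392² + -0.3504²) = 2.5633 (running 16.4486)
  edge 5→6: √(3.1400² + 1.2428²) = 3.3770 (running 19.8256)
  edge 6→1: √(0.0768² + 2.4912²) = 2.4924 (running 22.3180)
Perimeter = 22.3180

Perimeter at t=0.28: 22.3180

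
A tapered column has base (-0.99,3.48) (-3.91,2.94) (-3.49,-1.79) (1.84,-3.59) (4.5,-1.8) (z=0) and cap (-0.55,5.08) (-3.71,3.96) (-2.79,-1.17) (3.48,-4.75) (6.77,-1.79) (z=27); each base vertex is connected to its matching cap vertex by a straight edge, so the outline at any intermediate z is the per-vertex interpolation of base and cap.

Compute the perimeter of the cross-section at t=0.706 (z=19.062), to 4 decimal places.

Cross-section at t=0.706: each vertex is (1-t)·p0[i] + t·p1[i].
  v1: (1-0.706)·(-0.99,3.48) + 0.706·(-0.55,5.08) = (-0.6794,4.6096)
  v2: (1-0.706)·(-3.91,2.94) + 0.706·(-3.71,3.96) = (-3.7688,3.6601)
  v3: (1-0.706)·(-3.49,-1.79) + 0.706·(-2.79,-1.17) = (-2.9958,-1.3523)
  v4: (1-0.706)·(1.84,-3.59) + 0.706·(3.48,-4.75) = (2.9978,-4.4090)
  v5: (1-0.706)·(4.5,-1.8) + 0.706·(6.77,-1.79) = (6.1026,-1.7929)
Perimeter = Σ |v_{i+1} − v_i|:
  edge 1→2: √(-3.0894² + -0.9495²) = 3.2321 (running 3.2321)
  edge 2→3: √(0.7730² + -5.0124²) = 5.0717 (running 8.3037)
  edge 3→4: √(5.9936² + -3.0567²) = 6.7281 (running 15.0318)
  edge 4→5: √(3.1048² + 2.6160²) = 4.0600 (running 19.0917)
  edge 5→1: √(-6.7820² + 6.4025²) = 9.3267 (running 28.4185)
Perimeter = 28.4185

Perimeter at t=0.706: 28.4185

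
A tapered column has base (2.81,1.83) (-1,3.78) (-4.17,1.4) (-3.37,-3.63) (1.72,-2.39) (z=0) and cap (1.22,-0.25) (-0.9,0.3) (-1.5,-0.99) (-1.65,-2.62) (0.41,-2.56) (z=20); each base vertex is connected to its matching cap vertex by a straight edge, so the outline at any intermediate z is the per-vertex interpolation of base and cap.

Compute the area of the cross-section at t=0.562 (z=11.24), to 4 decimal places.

Cross-section at t=0.562: each vertex is (1-t)·p0[i] + t·p1[i].
  v1: (1-0.562)·(2.81,1.83) + 0.562·(1.22,-0.25) = (1.9164,0.6610)
  v2: (1-0.562)·(-1,3.78) + 0.562·(-0.9,0.3) = (-0.9438,1.8242)
  v3: (1-0.562)·(-4.17,1.4) + 0.562·(-1.5,-0.99) = (-2.6695,0.0568)
  v4: (1-0.562)·(-3.37,-3.63) + 0.562·(-1.65,-2.62) = (-2.4034,-3.0624)
  v5: (1-0.562)·(1.72,-2.39) + 0.562·(0.41,-2.56) = (0.9838,-2.4855)
Shoelace sum Σ(x_i·y_{i+1} − x_{i+1}·y_i):
  i=1: 1.9164·1.8242 − -0.9438·0.6610 = +4.1199 (running +4.1199)
  i=2: -0.9438·0.0568 − -2.6695·1.8242 = +4.8161 (running +8.9360)
  i=3: -2.6695·-3.0624 − -2.4034·0.0568 = +8.3115 (running +17.2475)
  i=4: -2.4034·-2.4855 − 0.9838·-3.0624 = +8.9864 (running +26.2338)
  i=5: 0.9838·0.6610 − 1.9164·-2.4855 = +5.4137 (running +31.6475)
Area = |Σ|/2 = |31.6475|/2 = 15.8237

Area at t=0.562: 15.8237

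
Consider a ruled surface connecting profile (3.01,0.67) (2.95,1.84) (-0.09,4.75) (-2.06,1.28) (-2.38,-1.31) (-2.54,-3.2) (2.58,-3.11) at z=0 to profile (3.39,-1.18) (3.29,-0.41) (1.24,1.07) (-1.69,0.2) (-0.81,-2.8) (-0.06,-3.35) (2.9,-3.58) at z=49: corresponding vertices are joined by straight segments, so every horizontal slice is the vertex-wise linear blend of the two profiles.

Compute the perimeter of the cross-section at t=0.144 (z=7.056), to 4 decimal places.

Cross-section at t=0.144: each vertex is (1-t)·p0[i] + t·p1[i].
  v1: (1-0.144)·(3.01,0.67) + 0.144·(3.39,-1.18) = (3.0647,0.4036)
  v2: (1-0.144)·(2.95,1.84) + 0.144·(3.29,-0.41) = (2.9990,1.5160)
  v3: (1-0.144)·(-0.09,4.75) + 0.144·(1.24,1.07) = (0.1015,4.2201)
  v4: (1-0.144)·(-2.06,1.28) + 0.144·(-1.69,0.2) = (-2.0067,1.1245)
  v5: (1-0.144)·(-2.38,-1.31) + 0.144·(-0.81,-2.8) = (-2.1539,-1.5246)
  v6: (1-0.144)·(-2.54,-3.2) + 0.144·(-0.06,-3.35) = (-2.1829,-3.2216)
  v7: (1-0.144)·(2.58,-3.11) + 0.144·(2.9,-3.58) = (2.6261,-3.1777)
Perimeter = Σ |v_{i+1} − v_i|:
  edge 1→2: √(-0.0658² + 1.1124²) = 1.1143 (running 1.1143)
  edge 2→3: √(-2.8974² + 2.7041²) = 3.9632 (running 5.0776)
  edge 3→4: √(-2.1082² + -3.0956²) = 3.7453 (running 8.8229)
  edge 4→5: √(-0.1472² + -2.6490²) = 2.6531 (running 11.4760)
  edge 5→6: √(-0.0290² + -1.6970²) = 1.6973 (running 13.1733)
  edge 6→7: √(4.8090² + 0.0439²) = 4.8092 (running 17.9825)
  edge 7→1: √(0.4386² + 3.5813²) = 3.6080 (running 21.5905)
Perimeter = 21.5905

Perimeter at t=0.144: 21.5905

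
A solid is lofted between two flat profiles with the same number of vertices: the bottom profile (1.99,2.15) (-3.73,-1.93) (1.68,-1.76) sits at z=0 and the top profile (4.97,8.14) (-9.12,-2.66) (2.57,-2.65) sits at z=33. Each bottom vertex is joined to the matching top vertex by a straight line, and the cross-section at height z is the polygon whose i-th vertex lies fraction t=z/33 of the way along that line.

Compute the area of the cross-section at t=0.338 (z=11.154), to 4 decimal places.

Area at t=0.338: 23.4258

Cross-section at t=0.338: each vertex is (1-t)·p0[i] + t·p1[i].
  v1: (1-0.338)·(1.99,2.15) + 0.338·(4.97,8.14) = (2.9972,4.1746)
  v2: (1-0.338)·(-3.73,-1.93) + 0.338·(-9.12,-2.66) = (-5.5518,-2.1767)
  v3: (1-0.338)·(1.68,-1.76) + 0.338·(2.57,-2.65) = (1.9808,-2.0608)
Shoelace sum Σ(x_i·y_{i+1} − x_{i+1}·y_i):
  i=1: 2.9972·-2.1767 − -5.5518·4.1746 = +16.6525 (running +16.6525)
  i=2: -5.5518·-2.0608 − 1.9808·-2.1767 = +15.7530 (running +32.4056)
  i=3: 1.9808·4.1746 − 2.9972·-2.0608 = +14.4459 (running +46.8515)
Area = |Σ|/2 = |46.8515|/2 = 23.4258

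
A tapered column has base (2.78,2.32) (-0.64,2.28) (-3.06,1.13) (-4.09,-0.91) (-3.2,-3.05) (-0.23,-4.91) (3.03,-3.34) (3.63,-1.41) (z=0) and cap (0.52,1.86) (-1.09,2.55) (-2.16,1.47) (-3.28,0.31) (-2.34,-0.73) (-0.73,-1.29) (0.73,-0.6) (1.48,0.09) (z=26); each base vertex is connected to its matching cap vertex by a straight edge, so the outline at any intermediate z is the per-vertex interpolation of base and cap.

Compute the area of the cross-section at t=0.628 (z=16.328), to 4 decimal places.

Cross-section at t=0.628: each vertex is (1-t)·p0[i] + t·p1[i].
  v1: (1-0.628)·(2.78,2.32) + 0.628·(0.52,1.86) = (1.3607,2.0311)
  v2: (1-0.628)·(-0.64,2.28) + 0.628·(-1.09,2.55) = (-0.9226,2.4496)
  v3: (1-0.628)·(-3.06,1.13) + 0.628·(-2.16,1.47) = (-2.4948,1.3435)
  v4: (1-0.628)·(-4.09,-0.91) + 0.628·(-3.28,0.31) = (-3.5813,-0.1438)
  v5: (1-0.628)·(-3.2,-3.05) + 0.628·(-2.34,-0.73) = (-2.6599,-1.5930)
  v6: (1-0.628)·(-0.23,-4.91) + 0.628·(-0.73,-1.29) = (-0.5440,-2.6366)
  v7: (1-0.628)·(3.03,-3.34) + 0.628·(0.73,-0.6) = (1.5856,-1.6193)
  v8: (1-0.628)·(3.63,-1.41) + 0.628·(1.48,0.09) = (2.2798,-0.4680)
Shoelace sum Σ(x_i·y_{i+1} − x_{i+1}·y_i):
  i=1: 1.3607·2.4496 − -0.9226·2.0311 = +5.2071 (running +5.2071)
  i=2: -0.9226·1.3435 − -2.4948·2.4496 = +4.8716 (running +10.0787)
  i=3: -2.4948·-0.1438 − -3.5813·1.3435 = +5.1704 (running +15.2491)
  i=4: -3.5813·-1.5930 − -2.6599·-0.1438 = +5.3226 (running +20.5717)
  i=5: -2.6599·-2.6366 − -0.5440·-1.5930 = +6.1466 (running +26.7184)
  i=6: -0.5440·-1.6193 − 1.5856·-2.6366 = +5.0615 (running +31.7799)
  i=7: 1.5856·-0.4680 − 2.2798·-1.6193 = +2.9496 (running +34.7295)
  i=8: 2.2798·2.0311 − 1.3607·-0.4680 = +5.2674 (running +39.9968)
Area = |Σ|/2 = |39.9968|/2 = 19.9984

Area at t=0.628: 19.9984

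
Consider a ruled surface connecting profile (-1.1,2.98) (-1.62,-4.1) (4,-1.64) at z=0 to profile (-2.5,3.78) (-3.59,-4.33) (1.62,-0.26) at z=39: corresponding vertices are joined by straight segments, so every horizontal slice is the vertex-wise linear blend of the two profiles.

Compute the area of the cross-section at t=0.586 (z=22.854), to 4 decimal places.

Area at t=0.586: 19.2145

Cross-section at t=0.586: each vertex is (1-t)·p0[i] + t·p1[i].
  v1: (1-0.586)·(-1.1,2.98) + 0.586·(-2.5,3.78) = (-1.9204,3.4488)
  v2: (1-0.586)·(-1.62,-4.1) + 0.586·(-3.59,-4.33) = (-2.7744,-4.2348)
  v3: (1-0.586)·(4,-1.64) + 0.586·(1.62,-0.26) = (2.6053,-0.8313)
Shoelace sum Σ(x_i·y_{i+1} − x_{i+1}·y_i):
  i=1: -1.9204·-4.2348 − -2.7744·3.4488 = +17.7009 (running +17.7009)
  i=2: -2.7744·-0.8313 − 2.6053·-4.2348 = +13.3394 (running +31.0403)
  i=3: 2.6053·3.4488 − -1.9204·-0.8313 = +7.3888 (running +38.4290)
Area = |Σ|/2 = |38.4290|/2 = 19.2145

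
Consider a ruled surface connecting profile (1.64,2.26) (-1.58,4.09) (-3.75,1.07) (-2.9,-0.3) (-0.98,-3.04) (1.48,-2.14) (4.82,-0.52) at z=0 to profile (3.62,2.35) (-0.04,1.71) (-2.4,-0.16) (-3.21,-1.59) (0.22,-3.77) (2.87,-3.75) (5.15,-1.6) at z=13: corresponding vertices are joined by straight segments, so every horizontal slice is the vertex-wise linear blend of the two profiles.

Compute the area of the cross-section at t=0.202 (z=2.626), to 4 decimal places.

Cross-section at t=0.202: each vertex is (1-t)·p0[i] + t·p1[i].
  v1: (1-0.202)·(1.64,2.26) + 0.202·(3.62,2.35) = (2.0400,2.2782)
  v2: (1-0.202)·(-1.58,4.09) + 0.202·(-0.04,1.71) = (-1.2689,3.6092)
  v3: (1-0.202)·(-3.75,1.07) + 0.202·(-2.4,-0.16) = (-3.4773,0.8215)
  v4: (1-0.202)·(-2.9,-0.3) + 0.202·(-3.21,-1.59) = (-2.9626,-0.5606)
  v5: (1-0.202)·(-0.98,-3.04) + 0.202·(0.22,-3.77) = (-0.7376,-3.1875)
  v6: (1-0.202)·(1.48,-2.14) + 0.202·(2.87,-3.75) = (1.7608,-2.4652)
  v7: (1-0.202)·(4.82,-0.52) + 0.202·(5.15,-1.6) = (4.8867,-0.7382)
Shoelace sum Σ(x_i·y_{i+1} − x_{i+1}·y_i):
  i=1: 2.0400·3.6092 − -1.2689·2.2782 = +10.2535 (running +10.2535)
  i=2: -1.2689·0.8215 − -3.4773·3.6092 = +11.5079 (running +21.7615)
  i=3: -3.4773·-0.5606 − -2.9626·0.8215 = +4.3832 (running +26.1447)
  i=4: -2.9626·-3.1875 − -0.7376·-0.5606 = +9.0297 (running +35.1744)
  i=5: -0.7376·-2.4652 − 1.7608·-3.1875 = +7.4308 (running +42.6052)
  i=6: 1.7608·-0.7382 − 4.8867·-2.4652 = +10.7470 (running +53.3522)
  i=7: 4.8867·2.2782 − 2.0400·-0.7382 = +12.6385 (running +65.9907)
Area = |Σ|/2 = |65.9907|/2 = 32.9953

Area at t=0.202: 32.9953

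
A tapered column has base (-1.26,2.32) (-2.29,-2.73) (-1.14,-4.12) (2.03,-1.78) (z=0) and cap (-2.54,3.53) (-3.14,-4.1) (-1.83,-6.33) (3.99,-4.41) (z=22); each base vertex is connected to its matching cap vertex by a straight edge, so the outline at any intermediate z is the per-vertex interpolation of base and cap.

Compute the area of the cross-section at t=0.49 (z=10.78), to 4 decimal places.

Cross-section at t=0.49: each vertex is (1-t)·p0[i] + t·p1[i].
  v1: (1-0.49)·(-1.26,2.32) + 0.49·(-2.54,3.53) = (-1.8872,2.9129)
  v2: (1-0.49)·(-2.29,-2.73) + 0.49·(-3.14,-4.1) = (-2.7065,-3.4013)
  v3: (1-0.49)·(-1.14,-4.12) + 0.49·(-1.83,-6.33) = (-1.4781,-5.2029)
  v4: (1-0.49)·(2.03,-1.78) + 0.49·(3.99,-4.41) = (2.9904,-3.0687)
Shoelace sum Σ(x_i·y_{i+1} − x_{i+1}·y_i):
  i=1: -1.8872·-3.4013 − -2.7065·2.9129 = +14.3027 (running +14.3027)
  i=2: -2.7065·-5.2029 − -1.4781·-3.4013 = +9.0542 (running +23.3569)
  i=3: -1.4781·-3.0687 − 2.9904·-5.2029 = +20.0946 (running +43.4515)
  i=4: 2.9904·2.9129 − -1.8872·-3.0687 = +2.9195 (running +46.3710)
Area = |Σ|/2 = |46.3710|/2 = 23.1855

Area at t=0.49: 23.1855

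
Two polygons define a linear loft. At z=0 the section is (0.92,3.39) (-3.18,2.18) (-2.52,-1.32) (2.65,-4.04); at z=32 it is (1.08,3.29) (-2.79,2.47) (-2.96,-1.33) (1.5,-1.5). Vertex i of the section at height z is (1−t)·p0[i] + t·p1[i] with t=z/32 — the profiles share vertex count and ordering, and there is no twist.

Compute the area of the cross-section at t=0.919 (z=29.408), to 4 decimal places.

Cross-section at t=0.919: each vertex is (1-t)·p0[i] + t·p1[i].
  v1: (1-0.919)·(0.92,3.39) + 0.919·(1.08,3.29) = (1.0670,3.2981)
  v2: (1-0.919)·(-3.18,2.18) + 0.919·(-2.79,2.47) = (-2.8216,2.4465)
  v3: (1-0.919)·(-2.52,-1.32) + 0.919·(-2.96,-1.33) = (-2.9244,-1.3292)
  v4: (1-0.919)·(2.65,-4.04) + 0.919·(1.5,-1.5) = (1.5932,-1.7057)
Shoelace sum Σ(x_i·y_{i+1} − x_{i+1}·y_i):
  i=1: 1.0670·2.4465 − -2.8216·3.2981 = +11.9164 (running +11.9164)
  i=2: -2.8216·-1.3292 − -2.9244·2.4465 = +10.9049 (running +22.8213)
  i=3: -2.9244·-1.7057 − 1.5932·-1.3292 = +7.1058 (running +29.9271)
  i=4: 1.5932·3.2981 − 1.0670·-1.7057 = +7.0745 (running +37.0016)
Area = |Σ|/2 = |37.0016|/2 = 18.5008

Area at t=0.919: 18.5008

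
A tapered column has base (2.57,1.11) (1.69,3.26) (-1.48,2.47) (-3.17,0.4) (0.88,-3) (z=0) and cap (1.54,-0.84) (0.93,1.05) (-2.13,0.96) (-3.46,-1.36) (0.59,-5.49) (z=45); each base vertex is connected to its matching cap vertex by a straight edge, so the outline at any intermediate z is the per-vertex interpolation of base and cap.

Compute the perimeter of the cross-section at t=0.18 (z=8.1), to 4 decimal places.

Perimeter at t=0.18: 18.0077

Cross-section at t=0.18: each vertex is (1-t)·p0[i] + t·p1[i].
  v1: (1-0.18)·(2.57,1.11) + 0.18·(1.54,-0.84) = (2.3846,0.7590)
  v2: (1-0.18)·(1.69,3.26) + 0.18·(0.93,1.05) = (1.5532,2.8622)
  v3: (1-0.18)·(-1.48,2.47) + 0.18·(-2.13,0.96) = (-1.5970,2.1982)
  v4: (1-0.18)·(-3.17,0.4) + 0.18·(-3.46,-1.36) = (-3.2222,0.0832)
  v5: (1-0.18)·(0.88,-3) + 0.18·(0.59,-5.49) = (0.8278,-3.4482)
Perimeter = Σ |v_{i+1} − v_i|:
  edge 1→2: √(-0.8314² + 2.1032²) = 2.2616 (running 2.2616)
  edge 2→3: √(-3.1502² + -0.6640²) = 3.2194 (running 5.4810)
  edge 3→4: √(-1.6252² + -2.1150²) = 2.6673 (running 8.1483)
  edge 4→5: √(4.0500² + -3.5314²) = 5.3734 (running 13.5217)
  edge 5→1: √(1.5568² + 4.2072²) = 4.4860 (running 18.0077)
Perimeter = 18.0077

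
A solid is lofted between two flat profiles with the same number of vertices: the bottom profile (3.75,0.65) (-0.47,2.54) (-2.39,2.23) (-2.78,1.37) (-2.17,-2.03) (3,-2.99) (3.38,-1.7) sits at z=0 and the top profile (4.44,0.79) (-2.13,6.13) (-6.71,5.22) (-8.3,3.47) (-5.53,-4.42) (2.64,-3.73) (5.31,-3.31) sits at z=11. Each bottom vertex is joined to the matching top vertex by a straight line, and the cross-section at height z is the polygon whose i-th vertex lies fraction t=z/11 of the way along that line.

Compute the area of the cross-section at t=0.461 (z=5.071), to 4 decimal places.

Area at t=0.461: 53.8818

Cross-section at t=0.461: each vertex is (1-t)·p0[i] + t·p1[i].
  v1: (1-0.461)·(3.75,0.65) + 0.461·(4.44,0.79) = (4.0681,0.7145)
  v2: (1-0.461)·(-0.47,2.54) + 0.461·(-2.13,6.13) = (-1.2353,4.1950)
  v3: (1-0.461)·(-2.39,2.23) + 0.461·(-6.71,5.22) = (-4.3815,3.6084)
  v4: (1-0.461)·(-2.78,1.37) + 0.461·(-8.3,3.47) = (-5.3247,2.3381)
  v5: (1-0.461)·(-2.17,-2.03) + 0.461·(-5.53,-4.42) = (-3.7190,-3.1318)
  v6: (1-0.461)·(3,-2.99) + 0.461·(2.64,-3.73) = (2.8340,-3.3311)
  v7: (1-0.461)·(3.38,-1.7) + 0.461·(5.31,-3.31) = (4.2697,-2.4422)
Shoelace sum Σ(x_i·y_{i+1} − x_{i+1}·y_i):
  i=1: 4.0681·4.1950 − -1.2353·0.7145 = +17.9482 (running +17.9482)
  i=2: -1.2353·3.6084 − -4.3815·4.1950 = +13.9231 (running +31.8714)
  i=3: -4.3815·2.3381 − -5.3247·3.6084 = +8.9692 (running +40.8406)
  i=4: -5.3247·-3.1318 − -3.7190·2.3381 = +25.3712 (running +66.2118)
  i=5: -3.7190·-3.3311 − 2.8340·-3.1318 = +21.2640 (running +87.4758)
  i=6: 2.8340·-2.4422 − 4.2697·-3.3311 = +7.3017 (running +94.7776)
  i=7: 4.2697·0.7145 − 4.0681·-2.4422 = +12.9860 (running +107.7636)
Area = |Σ|/2 = |107.7636|/2 = 53.8818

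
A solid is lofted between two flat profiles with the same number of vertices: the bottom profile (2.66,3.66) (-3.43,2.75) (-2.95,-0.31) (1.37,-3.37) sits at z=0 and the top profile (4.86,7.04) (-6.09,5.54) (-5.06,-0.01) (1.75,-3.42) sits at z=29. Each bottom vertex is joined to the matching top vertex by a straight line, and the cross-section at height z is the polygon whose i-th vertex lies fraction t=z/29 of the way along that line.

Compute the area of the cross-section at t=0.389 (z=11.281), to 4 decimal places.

Cross-section at t=0.389: each vertex is (1-t)·p0[i] + t·p1[i].
  v1: (1-0.389)·(2.66,3.66) + 0.389·(4.86,7.04) = (3.5158,4.9748)
  v2: (1-0.389)·(-3.43,2.75) + 0.389·(-6.09,5.54) = (-4.4647,3.8353)
  v3: (1-0.389)·(-2.95,-0.31) + 0.389·(-5.06,-0.01) = (-3.7708,-0.1933)
  v4: (1-0.389)·(1.37,-3.37) + 0.389·(1.75,-3.42) = (1.5178,-3.3895)
Shoelace sum Σ(x_i·y_{i+1} − x_{i+1}·y_i):
  i=1: 3.5158·3.8353 − -4.4647·4.9748 = +35.6955 (running +35.6955)
  i=2: -4.4647·-0.1933 − -3.7708·3.8353 = +15.3252 (running +51.0206)
  i=3: -3.7708·-3.3895 − 1.5178·-0.1933 = +13.0743 (running +64.0949)
  i=4: 1.5178·4.9748 − 3.5158·-3.3895 = +19.4675 (running +83.5625)
Area = |Σ|/2 = |83.5625|/2 = 41.7812

Area at t=0.389: 41.7812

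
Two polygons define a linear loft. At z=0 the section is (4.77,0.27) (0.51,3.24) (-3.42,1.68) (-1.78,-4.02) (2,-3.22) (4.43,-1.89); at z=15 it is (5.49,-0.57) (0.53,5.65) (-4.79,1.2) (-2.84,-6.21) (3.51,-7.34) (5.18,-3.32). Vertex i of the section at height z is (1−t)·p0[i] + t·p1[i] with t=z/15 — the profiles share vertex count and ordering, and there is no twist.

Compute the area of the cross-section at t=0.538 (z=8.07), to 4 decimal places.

Area at t=0.538: 63.5364

Cross-section at t=0.538: each vertex is (1-t)·p0[i] + t·p1[i].
  v1: (1-0.538)·(4.77,0.27) + 0.538·(5.49,-0.57) = (5.1574,-0.1819)
  v2: (1-0.538)·(0.51,3.24) + 0.538·(0.53,5.65) = (0.5208,4.5366)
  v3: (1-0.538)·(-3.42,1.68) + 0.538·(-4.79,1.2) = (-4.1571,1.4218)
  v4: (1-0.538)·(-1.78,-4.02) + 0.538·(-2.84,-6.21) = (-2.3503,-5.1982)
  v5: (1-0.538)·(2,-3.22) + 0.538·(3.51,-7.34) = (2.8124,-5.4366)
  v6: (1-0.538)·(4.43,-1.89) + 0.538·(5.18,-3.32) = (4.8335,-2.6593)
Shoelace sum Σ(x_i·y_{i+1} − x_{i+1}·y_i):
  i=1: 5.1574·4.5366 − 0.5208·-0.1819 = +23.4915 (running +23.4915)
  i=2: 0.5208·1.4218 − -4.1571·4.5366 = +19.5992 (running +43.0907)
  i=3: -4.1571·-5.1982 − -2.3503·1.4218 = +24.9508 (running +68.0416)
  i=4: -2.3503·-5.4366 − 2.8124·-5.1982 = +27.3968 (running +95.4384)
  i=5: 2.8124·-2.6593 − 4.8335·-5.4366 = +18.7985 (running +114.2369)
  i=6: 4.8335·-0.1819 − 5.1574·-2.6593 = +12.8359 (running +127.0728)
Area = |Σ|/2 = |127.0728|/2 = 63.5364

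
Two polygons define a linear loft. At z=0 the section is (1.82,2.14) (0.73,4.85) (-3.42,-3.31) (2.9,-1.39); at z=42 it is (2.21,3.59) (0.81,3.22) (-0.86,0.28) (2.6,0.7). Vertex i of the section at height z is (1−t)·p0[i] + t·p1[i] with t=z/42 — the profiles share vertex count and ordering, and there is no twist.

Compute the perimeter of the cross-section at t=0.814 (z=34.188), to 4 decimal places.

Perimeter at t=0.814: 12.9176

Cross-section at t=0.814: each vertex is (1-t)·p0[i] + t·p1[i].
  v1: (1-0.814)·(1.82,2.14) + 0.814·(2.21,3.59) = (2.1375,3.3203)
  v2: (1-0.814)·(0.73,4.85) + 0.814·(0.81,3.22) = (0.7951,3.5232)
  v3: (1-0.814)·(-3.42,-3.31) + 0.814·(-0.86,0.28) = (-1.3362,-0.3877)
  v4: (1-0.814)·(2.9,-1.39) + 0.814·(2.6,0.7) = (2.6558,0.3113)
Perimeter = Σ |v_{i+1} − v_i|:
  edge 1→2: √(-1.3423² + 0.2029²) = 1.3576 (running 1.3576)
  edge 2→3: √(-2.1313² + -3.9109²) = 4.4539 (running 5.8115)
  edge 3→4: √(3.9920² + 0.6990²) = 4.0527 (running 9.8642)
  edge 4→1: √(-0.5183² + 3.0090²) = 3.0534 (running 12.9176)
Perimeter = 12.9176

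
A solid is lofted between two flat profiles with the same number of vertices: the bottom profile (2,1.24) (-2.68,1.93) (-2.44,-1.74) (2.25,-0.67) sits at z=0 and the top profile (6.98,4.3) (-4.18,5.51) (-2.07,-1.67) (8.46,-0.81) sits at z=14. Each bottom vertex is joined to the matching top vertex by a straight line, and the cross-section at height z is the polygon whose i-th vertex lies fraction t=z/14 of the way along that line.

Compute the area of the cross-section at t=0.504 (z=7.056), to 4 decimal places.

Area at t=0.504: 34.9110

Cross-section at t=0.504: each vertex is (1-t)·p0[i] + t·p1[i].
  v1: (1-0.504)·(2,1.24) + 0.504·(6.98,4.3) = (4.5099,2.7822)
  v2: (1-0.504)·(-2.68,1.93) + 0.504·(-4.18,5.51) = (-3.4360,3.7343)
  v3: (1-0.504)·(-2.44,-1.74) + 0.504·(-2.07,-1.67) = (-2.2535,-1.7047)
  v4: (1-0.504)·(2.25,-0.67) + 0.504·(8.46,-0.81) = (5.3798,-0.7406)
Shoelace sum Σ(x_i·y_{i+1} − x_{i+1}·y_i):
  i=1: 4.5099·3.7343 − -3.4360·2.7822 = +26.4013 (running +26.4013)
  i=2: -3.4360·-1.7047 − -2.2535·3.7343 = +14.2728 (running +40.6740)
  i=3: -2.2535·-0.7406 − 5.3798·-1.7047 = +10.8400 (running +51.5140)
  i=4: 5.3798·2.7822 − 4.5099·-0.7406 = +18.3079 (running +69.8219)
Area = |Σ|/2 = |69.8219|/2 = 34.9110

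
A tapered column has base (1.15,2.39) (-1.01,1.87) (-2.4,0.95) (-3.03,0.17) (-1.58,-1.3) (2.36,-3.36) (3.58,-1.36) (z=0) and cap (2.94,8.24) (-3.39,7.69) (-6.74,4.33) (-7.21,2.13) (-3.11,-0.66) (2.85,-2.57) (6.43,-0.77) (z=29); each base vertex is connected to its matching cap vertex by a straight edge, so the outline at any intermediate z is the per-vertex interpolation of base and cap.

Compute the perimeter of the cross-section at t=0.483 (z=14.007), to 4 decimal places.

Perimeter at t=0.483: 27.6429

Cross-section at t=0.483: each vertex is (1-t)·p0[i] + t·p1[i].
  v1: (1-0.483)·(1.15,2.39) + 0.483·(2.94,8.24) = (2.0146,5.2156)
  v2: (1-0.483)·(-1.01,1.87) + 0.483·(-3.39,7.69) = (-2.1595,4.6811)
  v3: (1-0.483)·(-2.4,0.95) + 0.483·(-6.74,4.33) = (-4.4962,2.5825)
  v4: (1-0.483)·(-3.03,0.17) + 0.483·(-7.21,2.13) = (-5.0489,1.1167)
  v5: (1-0.483)·(-1.58,-1.3) + 0.483·(-3.11,-0.66) = (-2.3190,-0.9909)
  v6: (1-0.483)·(2.36,-3.36) + 0.483·(2.85,-2.57) = (2.5967,-2.9784)
  v7: (1-0.483)·(3.58,-1.36) + 0.483·(6.43,-0.77) = (4.9566,-1.0750)
Perimeter = Σ |v_{i+1} − v_i|:
  edge 1→2: √(-4.1741² + -0.5345²) = 4.2082 (running 4.2082)
  edge 2→3: √(-2.3367² + -2.0985²) = 3.1407 (running 7.3489)
  edge 3→4: √(-0.5527² + -1.4659²) = 1.5666 (running 8.9155)
  edge 4→5: √(2.7300² + -2.1076²) = 3.4488 (running 12.3643)
  edge 5→6: √(4.9157² + -1.9875²) = 5.3023 (running 17.6666)
  edge 6→7: √(2.3599² + 1.9034²) = 3.0318 (running 20.6984)
  edge 7→1: √(-2.9420² + 6.2906²) = 6.9445 (running 27.6429)
Perimeter = 27.6429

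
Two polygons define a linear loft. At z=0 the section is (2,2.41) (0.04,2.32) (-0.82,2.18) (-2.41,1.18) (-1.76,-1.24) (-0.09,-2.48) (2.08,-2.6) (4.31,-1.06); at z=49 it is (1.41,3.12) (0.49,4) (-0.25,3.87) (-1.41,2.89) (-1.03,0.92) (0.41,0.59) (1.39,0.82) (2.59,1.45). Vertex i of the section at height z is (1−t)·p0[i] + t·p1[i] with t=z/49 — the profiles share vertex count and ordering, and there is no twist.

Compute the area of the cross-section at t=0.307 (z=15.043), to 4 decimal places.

Cross-section at t=0.307: each vertex is (1-t)·p0[i] + t·p1[i].
  v1: (1-0.307)·(2,2.41) + 0.307·(1.41,3.12) = (1.8189,2.6280)
  v2: (1-0.307)·(0.04,2.32) + 0.307·(0.49,4) = (0.1782,2.8358)
  v3: (1-0.307)·(-0.82,2.18) + 0.307·(-0.25,3.87) = (-0.6450,2.6988)
  v4: (1-0.307)·(-2.41,1.18) + 0.307·(-1.41,2.89) = (-2.1030,1.7050)
  v5: (1-0.307)·(-1.76,-1.24) + 0.307·(-1.03,0.92) = (-1.5359,-0.5769)
  v6: (1-0.307)·(-0.09,-2.48) + 0.307·(0.41,0.59) = (0.0635,-1.5375)
  v7: (1-0.307)·(2.08,-2.6) + 0.307·(1.39,0.82) = (1.8682,-1.5501)
  v8: (1-0.307)·(4.31,-1.06) + 0.307·(2.59,1.45) = (3.7820,-0.2894)
Shoelace sum Σ(x_i·y_{i+1} − x_{i+1}·y_i):
  i=1: 1.8189·2.8358 − 0.1782·2.6280 = +4.6897 (running +4.6897)
  i=2: 0.1782·2.6988 − -0.6450·2.8358 = +2.3099 (running +6.9996)
  i=3: -0.6450·1.7050 − -2.1030·2.6988 = +4.5759 (running +11.5755)
  i=4: -2.1030·-0.5769 − -1.5359·1.7050 = +3.8318 (running +15.4073)
  i=5: -1.5359·-1.5375 − 0.0635·-0.5769 = +2.3981 (running +17.8054)
  i=6: 0.0635·-1.5501 − 1.8682·-1.5375 = +2.7739 (running +20.5793)
  i=7: 1.8682·-0.2894 − 3.7820·-1.5501 = +5.3216 (running +25.9009)
  i=8: 3.7820·2.6280 − 1.8189·-0.2894 = +10.4653 (running +36.3662)
Area = |Σ|/2 = |36.3662|/2 = 18.1831

Area at t=0.307: 18.1831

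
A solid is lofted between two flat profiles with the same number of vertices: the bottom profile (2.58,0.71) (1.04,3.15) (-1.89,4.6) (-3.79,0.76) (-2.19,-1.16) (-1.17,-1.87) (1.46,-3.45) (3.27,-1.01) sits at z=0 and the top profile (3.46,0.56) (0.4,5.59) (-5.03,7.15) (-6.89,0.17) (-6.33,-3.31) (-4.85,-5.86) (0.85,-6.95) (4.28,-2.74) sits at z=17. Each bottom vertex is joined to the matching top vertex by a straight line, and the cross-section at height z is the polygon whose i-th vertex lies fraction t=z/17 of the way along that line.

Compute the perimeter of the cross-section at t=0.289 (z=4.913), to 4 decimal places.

Cross-section at t=0.289: each vertex is (1-t)·p0[i] + t·p1[i].
  v1: (1-0.289)·(2.58,0.71) + 0.289·(3.46,0.56) = (2.8343,0.6666)
  v2: (1-0.289)·(1.04,3.15) + 0.289·(0.4,5.59) = (0.8550,3.8552)
  v3: (1-0.289)·(-1.89,4.6) + 0.289·(-5.03,7.15) = (-2.7975,5.3369)
  v4: (1-0.289)·(-3.79,0.76) + 0.289·(-6.89,0.17) = (-4.6859,0.5895)
  v5: (1-0.289)·(-2.19,-1.16) + 0.289·(-6.33,-3.31) = (-3.3865,-1.7813)
  v6: (1-0.289)·(-1.17,-1.87) + 0.289·(-4.85,-5.86) = (-2.2335,-3.0231)
  v7: (1-0.289)·(1.46,-3.45) + 0.289·(0.85,-6.95) = (1.2837,-4.4615)
  v8: (1-0.289)·(3.27,-1.01) + 0.289·(4.28,-2.74) = (3.5619,-1.5100)
Perimeter = Σ |v_{i+1} − v_i|:
  edge 1→2: √(-1.9793² + 3.1885²) = 3.7529 (running 3.7529)
  edge 2→3: √(-3.6525² + 1.4818²) = 3.9416 (running 7.6945)
  edge 3→4: √(-1.8884² + -4.7475²) = 5.1093 (running 12.8038)
  edge 4→5: √(1.2994² + -2.3708²) = 2.7036 (running 15.5074)
  edge 5→6: √(1.1529² + -1.2418²) = 1.6945 (running 17.2018)
  edge 6→7: √(3.5172² + -1.4384²) = 3.8000 (running 21.0018)
  edge 7→8: √(2.2782² + 2.9515²) = 3.7285 (running 24.7303)
  edge 8→1: √(-0.7276² + 2.1766²) = 2.2950 (running 27.0253)
Perimeter = 27.0253

Perimeter at t=0.289: 27.0253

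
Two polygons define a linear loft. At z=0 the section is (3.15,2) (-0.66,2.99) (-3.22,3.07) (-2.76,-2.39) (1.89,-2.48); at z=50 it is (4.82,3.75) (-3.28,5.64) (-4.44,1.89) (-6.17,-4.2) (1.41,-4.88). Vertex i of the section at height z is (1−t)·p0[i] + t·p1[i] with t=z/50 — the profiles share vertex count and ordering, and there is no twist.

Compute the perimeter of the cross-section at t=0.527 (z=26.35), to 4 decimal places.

Cross-section at t=0.527: each vertex is (1-t)·p0[i] + t·p1[i].
  v1: (1-0.527)·(3.15,2) + 0.527·(4.82,3.75) = (4.0301,2.9223)
  v2: (1-0.527)·(-0.66,2.99) + 0.527·(-3.28,5.64) = (-2.0407,4.3865)
  v3: (1-0.527)·(-3.22,3.07) + 0.527·(-4.44,1.89) = (-3.8629,2.4481)
  v4: (1-0.527)·(-2.76,-2.39) + 0.527·(-6.17,-4.2) = (-4.5571,-3.3439)
  v5: (1-0.527)·(1.89,-2.48) + 0.527·(1.41,-4.88) = (1.6370,-3.7448)
Perimeter = Σ |v_{i+1} − v_i|:
  edge 1→2: √(-6.0708² + 1.4643²) = 6.2449 (running 6.2449)
  edge 2→3: √(-1.8222² + -1.9384²) = 2.6604 (running 8.9054)
  edge 3→4: √(-0.6941² + -5.7920²) = 5.8335 (running 14.7388)
  edge 4→5: √(6.1941² + -0.4009²) = 6.2071 (running 20.9459)
  edge 5→1: √(2.3930² + 6.6670²) = 7.0835 (running 28.0294)
Perimeter = 28.0294

Perimeter at t=0.527: 28.0294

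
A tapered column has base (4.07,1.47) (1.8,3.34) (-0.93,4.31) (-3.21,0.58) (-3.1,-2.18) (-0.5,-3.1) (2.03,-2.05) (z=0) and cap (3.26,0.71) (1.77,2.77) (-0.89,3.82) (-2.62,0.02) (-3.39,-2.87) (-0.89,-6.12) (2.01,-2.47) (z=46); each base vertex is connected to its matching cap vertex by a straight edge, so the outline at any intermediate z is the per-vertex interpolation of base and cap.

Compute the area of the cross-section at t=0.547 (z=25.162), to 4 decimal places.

Area at t=0.547: 37.0189

Cross-section at t=0.547: each vertex is (1-t)·p0[i] + t·p1[i].
  v1: (1-0.547)·(4.07,1.47) + 0.547·(3.26,0.71) = (3.6269,1.0543)
  v2: (1-0.547)·(1.8,3.34) + 0.547·(1.77,2.77) = (1.7836,3.0282)
  v3: (1-0.547)·(-0.93,4.31) + 0.547·(-0.89,3.82) = (-0.9081,4.0420)
  v4: (1-0.547)·(-3.21,0.58) + 0.547·(-2.62,0.02) = (-2.8873,0.2737)
  v5: (1-0.547)·(-3.1,-2.18) + 0.547·(-3.39,-2.87) = (-3.2586,-2.5574)
  v6: (1-0.547)·(-0.5,-3.1) + 0.547·(-0.89,-6.12) = (-0.7133,-4.7519)
  v7: (1-0.547)·(2.03,-2.05) + 0.547·(2.01,-2.47) = (2.0191,-2.2797)
Shoelace sum Σ(x_i·y_{i+1} − x_{i+1}·y_i):
  i=1: 3.6269·3.0282 − 1.7836·1.0543 = +9.1027 (running +9.1027)
  i=2: 1.7836·4.0420 − -0.9081·3.0282 = +9.9592 (running +19.0619)
  i=3: -0.9081·0.2737 − -2.8873·4.0420 = +11.4217 (running +30.4836)
  i=4: -2.8873·-2.5574 − -3.2586·0.2737 = +8.2758 (running +38.7594)
  i=5: -3.2586·-4.7519 − -0.7133·-2.5574 = +13.6605 (running +52.4200)
  i=6: -0.7133·-2.2797 − 2.0191·-4.7519 = +11.2207 (running +63.6406)
  i=7: 2.0191·1.0543 − 3.6269·-2.2797 = +10.3971 (running +74.0377)
Area = |Σ|/2 = |74.0377|/2 = 37.0189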